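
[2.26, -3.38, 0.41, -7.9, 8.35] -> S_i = Random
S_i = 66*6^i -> [66, 396, 2376, 14256, 85536]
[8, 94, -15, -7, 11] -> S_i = Random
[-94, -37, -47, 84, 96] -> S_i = Random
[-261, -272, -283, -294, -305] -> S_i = -261 + -11*i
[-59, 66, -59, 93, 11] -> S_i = Random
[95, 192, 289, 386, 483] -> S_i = 95 + 97*i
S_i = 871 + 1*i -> [871, 872, 873, 874, 875]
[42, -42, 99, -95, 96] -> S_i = Random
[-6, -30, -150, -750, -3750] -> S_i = -6*5^i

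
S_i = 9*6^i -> [9, 54, 324, 1944, 11664]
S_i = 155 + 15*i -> [155, 170, 185, 200, 215]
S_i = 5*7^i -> [5, 35, 245, 1715, 12005]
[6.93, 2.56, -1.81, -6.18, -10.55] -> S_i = 6.93 + -4.37*i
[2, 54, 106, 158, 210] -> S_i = 2 + 52*i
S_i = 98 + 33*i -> [98, 131, 164, 197, 230]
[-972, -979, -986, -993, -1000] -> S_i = -972 + -7*i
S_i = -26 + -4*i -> [-26, -30, -34, -38, -42]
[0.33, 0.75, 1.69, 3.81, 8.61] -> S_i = 0.33*2.26^i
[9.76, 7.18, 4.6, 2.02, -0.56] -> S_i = 9.76 + -2.58*i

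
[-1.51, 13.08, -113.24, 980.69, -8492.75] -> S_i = -1.51*(-8.66)^i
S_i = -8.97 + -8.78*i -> [-8.97, -17.75, -26.53, -35.31, -44.09]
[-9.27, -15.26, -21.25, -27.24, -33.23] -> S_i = -9.27 + -5.99*i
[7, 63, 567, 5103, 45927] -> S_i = 7*9^i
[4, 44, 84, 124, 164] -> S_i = 4 + 40*i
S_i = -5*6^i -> [-5, -30, -180, -1080, -6480]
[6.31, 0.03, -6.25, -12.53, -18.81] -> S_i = 6.31 + -6.28*i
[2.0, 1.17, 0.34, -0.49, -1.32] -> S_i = 2.00 + -0.83*i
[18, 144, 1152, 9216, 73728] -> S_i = 18*8^i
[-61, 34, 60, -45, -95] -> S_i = Random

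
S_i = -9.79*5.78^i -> [-9.79, -56.59, -327.07, -1890.45, -10926.83]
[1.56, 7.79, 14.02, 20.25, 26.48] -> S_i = 1.56 + 6.23*i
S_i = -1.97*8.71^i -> [-1.97, -17.16, -149.45, -1301.73, -11338.06]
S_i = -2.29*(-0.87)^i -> [-2.29, 1.99, -1.73, 1.51, -1.31]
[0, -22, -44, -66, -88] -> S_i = 0 + -22*i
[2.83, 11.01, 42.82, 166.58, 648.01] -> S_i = 2.83*3.89^i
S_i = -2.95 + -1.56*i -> [-2.95, -4.51, -6.07, -7.63, -9.19]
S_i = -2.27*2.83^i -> [-2.27, -6.42, -18.18, -51.45, -145.6]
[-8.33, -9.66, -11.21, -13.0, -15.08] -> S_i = -8.33*1.16^i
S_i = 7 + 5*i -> [7, 12, 17, 22, 27]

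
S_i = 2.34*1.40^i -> [2.34, 3.28, 4.59, 6.42, 8.99]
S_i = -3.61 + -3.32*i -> [-3.61, -6.93, -10.25, -13.57, -16.89]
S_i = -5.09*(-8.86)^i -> [-5.09, 45.1, -399.56, 3540.13, -31365.53]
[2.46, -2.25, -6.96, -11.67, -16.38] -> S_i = 2.46 + -4.71*i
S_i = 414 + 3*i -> [414, 417, 420, 423, 426]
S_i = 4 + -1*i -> [4, 3, 2, 1, 0]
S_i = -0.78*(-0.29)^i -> [-0.78, 0.23, -0.07, 0.02, -0.01]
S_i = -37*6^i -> [-37, -222, -1332, -7992, -47952]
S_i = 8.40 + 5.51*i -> [8.4, 13.91, 19.42, 24.93, 30.44]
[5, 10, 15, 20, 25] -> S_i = 5 + 5*i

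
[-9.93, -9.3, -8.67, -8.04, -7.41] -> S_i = -9.93 + 0.63*i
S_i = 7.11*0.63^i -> [7.11, 4.48, 2.82, 1.78, 1.12]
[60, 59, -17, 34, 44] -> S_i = Random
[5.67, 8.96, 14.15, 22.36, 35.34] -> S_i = 5.67*1.58^i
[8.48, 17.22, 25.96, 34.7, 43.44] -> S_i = 8.48 + 8.74*i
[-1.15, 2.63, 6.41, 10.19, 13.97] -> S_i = -1.15 + 3.78*i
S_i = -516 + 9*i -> [-516, -507, -498, -489, -480]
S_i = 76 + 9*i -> [76, 85, 94, 103, 112]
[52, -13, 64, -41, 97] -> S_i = Random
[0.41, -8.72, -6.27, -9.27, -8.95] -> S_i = Random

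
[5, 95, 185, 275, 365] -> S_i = 5 + 90*i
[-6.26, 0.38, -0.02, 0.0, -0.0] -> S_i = -6.26*(-0.06)^i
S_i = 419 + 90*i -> [419, 509, 599, 689, 779]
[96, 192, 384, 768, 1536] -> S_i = 96*2^i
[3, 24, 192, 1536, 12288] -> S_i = 3*8^i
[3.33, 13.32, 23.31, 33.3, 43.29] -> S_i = 3.33 + 9.99*i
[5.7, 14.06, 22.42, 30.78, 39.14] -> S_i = 5.70 + 8.36*i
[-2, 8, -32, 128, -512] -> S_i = -2*-4^i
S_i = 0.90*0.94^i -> [0.9, 0.85, 0.8, 0.75, 0.7]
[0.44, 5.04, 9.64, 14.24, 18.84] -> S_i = 0.44 + 4.60*i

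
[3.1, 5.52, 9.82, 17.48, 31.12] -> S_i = 3.10*1.78^i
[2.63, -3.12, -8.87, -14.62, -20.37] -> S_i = 2.63 + -5.75*i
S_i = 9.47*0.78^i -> [9.47, 7.39, 5.76, 4.49, 3.51]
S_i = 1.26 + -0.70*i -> [1.26, 0.56, -0.14, -0.84, -1.54]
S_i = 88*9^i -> [88, 792, 7128, 64152, 577368]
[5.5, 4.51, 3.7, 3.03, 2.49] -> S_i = 5.50*0.82^i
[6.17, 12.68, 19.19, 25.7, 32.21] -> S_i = 6.17 + 6.51*i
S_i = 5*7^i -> [5, 35, 245, 1715, 12005]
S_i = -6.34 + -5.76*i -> [-6.34, -12.1, -17.86, -23.62, -29.38]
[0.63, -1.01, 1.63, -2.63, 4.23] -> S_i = 0.63*(-1.61)^i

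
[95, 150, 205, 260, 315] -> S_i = 95 + 55*i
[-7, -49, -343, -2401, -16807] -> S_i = -7*7^i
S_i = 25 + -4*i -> [25, 21, 17, 13, 9]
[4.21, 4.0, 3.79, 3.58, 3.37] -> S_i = 4.21 + -0.21*i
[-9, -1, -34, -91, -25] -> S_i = Random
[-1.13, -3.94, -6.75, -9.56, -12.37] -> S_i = -1.13 + -2.81*i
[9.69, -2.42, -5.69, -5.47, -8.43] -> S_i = Random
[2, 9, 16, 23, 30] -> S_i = 2 + 7*i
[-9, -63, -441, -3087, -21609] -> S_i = -9*7^i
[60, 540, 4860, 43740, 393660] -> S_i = 60*9^i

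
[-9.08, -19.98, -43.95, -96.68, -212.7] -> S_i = -9.08*2.20^i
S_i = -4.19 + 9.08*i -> [-4.19, 4.89, 13.97, 23.05, 32.13]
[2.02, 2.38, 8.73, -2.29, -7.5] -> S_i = Random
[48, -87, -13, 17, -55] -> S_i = Random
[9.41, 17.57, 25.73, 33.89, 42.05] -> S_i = 9.41 + 8.16*i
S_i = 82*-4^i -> [82, -328, 1312, -5248, 20992]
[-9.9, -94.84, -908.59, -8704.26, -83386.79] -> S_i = -9.90*9.58^i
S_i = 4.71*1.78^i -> [4.71, 8.38, 14.92, 26.56, 47.28]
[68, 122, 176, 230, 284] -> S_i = 68 + 54*i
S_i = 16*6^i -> [16, 96, 576, 3456, 20736]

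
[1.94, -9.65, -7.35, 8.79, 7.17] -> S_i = Random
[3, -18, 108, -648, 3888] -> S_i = 3*-6^i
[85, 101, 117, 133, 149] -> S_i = 85 + 16*i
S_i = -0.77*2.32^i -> [-0.77, -1.79, -4.14, -9.62, -22.31]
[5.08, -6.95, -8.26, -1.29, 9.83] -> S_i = Random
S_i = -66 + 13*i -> [-66, -53, -40, -27, -14]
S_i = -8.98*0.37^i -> [-8.98, -3.32, -1.23, -0.45, -0.17]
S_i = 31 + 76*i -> [31, 107, 183, 259, 335]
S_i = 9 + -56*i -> [9, -47, -103, -159, -215]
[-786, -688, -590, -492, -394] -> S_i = -786 + 98*i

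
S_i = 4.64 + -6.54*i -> [4.64, -1.9, -8.44, -14.98, -21.52]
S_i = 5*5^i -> [5, 25, 125, 625, 3125]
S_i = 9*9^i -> [9, 81, 729, 6561, 59049]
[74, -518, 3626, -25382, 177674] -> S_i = 74*-7^i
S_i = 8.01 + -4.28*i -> [8.01, 3.73, -0.55, -4.83, -9.11]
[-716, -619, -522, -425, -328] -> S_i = -716 + 97*i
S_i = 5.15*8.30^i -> [5.15, 42.74, 354.78, 2944.7, 24441.04]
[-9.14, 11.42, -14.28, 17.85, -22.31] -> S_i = -9.14*(-1.25)^i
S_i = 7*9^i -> [7, 63, 567, 5103, 45927]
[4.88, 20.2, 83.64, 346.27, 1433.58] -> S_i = 4.88*4.14^i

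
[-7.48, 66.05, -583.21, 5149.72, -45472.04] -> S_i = -7.48*(-8.83)^i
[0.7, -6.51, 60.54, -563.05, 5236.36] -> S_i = 0.70*(-9.30)^i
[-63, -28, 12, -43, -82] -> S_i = Random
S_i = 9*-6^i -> [9, -54, 324, -1944, 11664]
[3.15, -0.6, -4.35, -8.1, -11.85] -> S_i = 3.15 + -3.75*i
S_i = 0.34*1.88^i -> [0.34, 0.64, 1.2, 2.26, 4.25]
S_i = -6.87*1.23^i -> [-6.87, -8.45, -10.39, -12.78, -15.72]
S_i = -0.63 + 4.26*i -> [-0.63, 3.63, 7.89, 12.15, 16.41]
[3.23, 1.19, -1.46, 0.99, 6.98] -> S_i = Random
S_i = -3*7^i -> [-3, -21, -147, -1029, -7203]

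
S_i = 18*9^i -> [18, 162, 1458, 13122, 118098]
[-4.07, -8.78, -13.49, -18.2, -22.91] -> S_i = -4.07 + -4.71*i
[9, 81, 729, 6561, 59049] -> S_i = 9*9^i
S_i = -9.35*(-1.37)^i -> [-9.35, 12.81, -17.55, 24.04, -32.94]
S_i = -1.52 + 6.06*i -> [-1.52, 4.54, 10.6, 16.66, 22.72]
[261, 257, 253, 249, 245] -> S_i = 261 + -4*i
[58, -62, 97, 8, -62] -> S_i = Random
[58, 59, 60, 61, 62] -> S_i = 58 + 1*i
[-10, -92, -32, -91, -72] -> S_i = Random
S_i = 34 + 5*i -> [34, 39, 44, 49, 54]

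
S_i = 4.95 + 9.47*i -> [4.95, 14.42, 23.89, 33.36, 42.83]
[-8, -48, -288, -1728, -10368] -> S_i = -8*6^i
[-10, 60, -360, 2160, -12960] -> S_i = -10*-6^i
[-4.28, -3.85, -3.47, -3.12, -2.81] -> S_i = -4.28*0.90^i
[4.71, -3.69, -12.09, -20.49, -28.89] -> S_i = 4.71 + -8.40*i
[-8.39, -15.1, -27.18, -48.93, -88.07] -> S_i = -8.39*1.80^i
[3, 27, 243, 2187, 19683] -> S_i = 3*9^i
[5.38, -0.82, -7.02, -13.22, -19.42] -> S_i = 5.38 + -6.20*i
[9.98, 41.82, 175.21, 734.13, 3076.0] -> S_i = 9.98*4.19^i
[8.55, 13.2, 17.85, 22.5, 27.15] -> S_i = 8.55 + 4.65*i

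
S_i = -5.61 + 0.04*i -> [-5.61, -5.57, -5.53, -5.49, -5.45]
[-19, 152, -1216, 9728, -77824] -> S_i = -19*-8^i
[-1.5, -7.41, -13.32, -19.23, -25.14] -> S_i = -1.50 + -5.91*i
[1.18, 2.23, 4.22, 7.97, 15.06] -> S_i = 1.18*1.89^i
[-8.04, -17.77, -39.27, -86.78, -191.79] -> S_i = -8.04*2.21^i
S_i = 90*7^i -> [90, 630, 4410, 30870, 216090]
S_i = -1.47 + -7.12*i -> [-1.47, -8.59, -15.71, -22.83, -29.95]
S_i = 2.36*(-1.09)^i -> [2.36, -2.57, 2.8, -3.06, 3.33]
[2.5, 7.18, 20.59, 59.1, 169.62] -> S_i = 2.50*2.87^i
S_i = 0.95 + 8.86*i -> [0.95, 9.81, 18.67, 27.53, 36.39]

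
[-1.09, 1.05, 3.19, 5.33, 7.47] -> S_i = -1.09 + 2.14*i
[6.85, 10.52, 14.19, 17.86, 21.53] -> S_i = 6.85 + 3.67*i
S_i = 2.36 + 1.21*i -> [2.36, 3.57, 4.78, 5.99, 7.2]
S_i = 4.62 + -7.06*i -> [4.62, -2.44, -9.5, -16.56, -23.62]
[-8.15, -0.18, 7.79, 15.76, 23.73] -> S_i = -8.15 + 7.97*i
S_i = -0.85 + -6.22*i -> [-0.85, -7.07, -13.29, -19.51, -25.73]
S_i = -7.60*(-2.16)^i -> [-7.6, 16.42, -35.46, 76.59, -165.44]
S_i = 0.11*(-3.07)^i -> [0.11, -0.34, 1.04, -3.18, 9.77]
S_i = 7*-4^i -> [7, -28, 112, -448, 1792]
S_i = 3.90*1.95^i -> [3.9, 7.6, 14.83, 28.92, 56.39]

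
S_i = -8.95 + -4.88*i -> [-8.95, -13.83, -18.71, -23.59, -28.47]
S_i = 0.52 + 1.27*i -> [0.52, 1.79, 3.06, 4.33, 5.6]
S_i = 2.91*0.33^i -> [2.91, 0.96, 0.32, 0.1, 0.03]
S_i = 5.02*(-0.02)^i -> [5.02, -0.1, 0.0, -0.0, 0.0]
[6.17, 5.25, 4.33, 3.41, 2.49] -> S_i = 6.17 + -0.92*i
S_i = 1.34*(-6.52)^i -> [1.34, -8.74, 56.96, -371.4, 2421.56]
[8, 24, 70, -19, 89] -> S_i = Random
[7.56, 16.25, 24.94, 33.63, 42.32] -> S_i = 7.56 + 8.69*i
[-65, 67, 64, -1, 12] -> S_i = Random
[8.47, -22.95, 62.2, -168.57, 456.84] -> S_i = 8.47*(-2.71)^i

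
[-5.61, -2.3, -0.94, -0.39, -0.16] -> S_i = -5.61*0.41^i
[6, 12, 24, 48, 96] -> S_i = 6*2^i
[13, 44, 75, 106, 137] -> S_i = 13 + 31*i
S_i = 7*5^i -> [7, 35, 175, 875, 4375]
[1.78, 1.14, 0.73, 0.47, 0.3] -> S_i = 1.78*0.64^i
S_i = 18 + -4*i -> [18, 14, 10, 6, 2]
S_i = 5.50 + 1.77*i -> [5.5, 7.27, 9.04, 10.81, 12.58]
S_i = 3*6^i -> [3, 18, 108, 648, 3888]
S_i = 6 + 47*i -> [6, 53, 100, 147, 194]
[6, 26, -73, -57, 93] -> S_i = Random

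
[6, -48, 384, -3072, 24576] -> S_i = 6*-8^i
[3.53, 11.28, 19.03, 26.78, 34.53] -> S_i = 3.53 + 7.75*i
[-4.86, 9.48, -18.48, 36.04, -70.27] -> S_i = -4.86*(-1.95)^i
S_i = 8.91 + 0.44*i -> [8.91, 9.35, 9.79, 10.23, 10.67]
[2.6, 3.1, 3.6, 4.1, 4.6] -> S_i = 2.60 + 0.50*i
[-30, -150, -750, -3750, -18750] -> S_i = -30*5^i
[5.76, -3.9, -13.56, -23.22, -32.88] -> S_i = 5.76 + -9.66*i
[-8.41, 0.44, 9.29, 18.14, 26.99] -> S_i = -8.41 + 8.85*i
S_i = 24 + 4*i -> [24, 28, 32, 36, 40]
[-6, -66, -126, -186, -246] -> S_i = -6 + -60*i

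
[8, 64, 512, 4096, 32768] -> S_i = 8*8^i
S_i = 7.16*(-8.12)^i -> [7.16, -58.14, 472.09, -3833.37, 31126.99]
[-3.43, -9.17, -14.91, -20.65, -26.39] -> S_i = -3.43 + -5.74*i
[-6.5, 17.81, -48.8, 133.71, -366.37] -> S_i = -6.50*(-2.74)^i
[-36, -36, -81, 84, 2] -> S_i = Random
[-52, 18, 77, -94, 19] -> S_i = Random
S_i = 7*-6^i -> [7, -42, 252, -1512, 9072]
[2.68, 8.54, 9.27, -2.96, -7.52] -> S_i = Random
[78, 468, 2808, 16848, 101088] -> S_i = 78*6^i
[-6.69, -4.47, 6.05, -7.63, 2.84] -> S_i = Random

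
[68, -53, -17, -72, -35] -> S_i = Random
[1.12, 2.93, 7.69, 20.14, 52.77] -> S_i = 1.12*2.62^i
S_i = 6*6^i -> [6, 36, 216, 1296, 7776]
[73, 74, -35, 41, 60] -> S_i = Random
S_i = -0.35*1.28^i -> [-0.35, -0.45, -0.57, -0.73, -0.94]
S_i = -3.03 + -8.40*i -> [-3.03, -11.43, -19.83, -28.23, -36.63]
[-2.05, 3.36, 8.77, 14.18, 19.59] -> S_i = -2.05 + 5.41*i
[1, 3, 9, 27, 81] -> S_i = 1*3^i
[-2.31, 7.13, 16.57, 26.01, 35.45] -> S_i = -2.31 + 9.44*i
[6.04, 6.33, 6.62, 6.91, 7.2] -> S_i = 6.04 + 0.29*i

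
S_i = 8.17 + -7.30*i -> [8.17, 0.87, -6.43, -13.73, -21.03]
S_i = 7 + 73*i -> [7, 80, 153, 226, 299]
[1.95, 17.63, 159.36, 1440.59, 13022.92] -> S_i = 1.95*9.04^i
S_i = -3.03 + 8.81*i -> [-3.03, 5.78, 14.59, 23.4, 32.21]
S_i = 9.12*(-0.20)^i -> [9.12, -1.82, 0.36, -0.07, 0.01]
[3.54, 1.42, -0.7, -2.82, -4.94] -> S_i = 3.54 + -2.12*i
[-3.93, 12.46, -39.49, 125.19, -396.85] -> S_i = -3.93*(-3.17)^i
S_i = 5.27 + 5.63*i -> [5.27, 10.9, 16.53, 22.16, 27.79]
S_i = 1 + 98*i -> [1, 99, 197, 295, 393]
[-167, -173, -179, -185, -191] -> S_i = -167 + -6*i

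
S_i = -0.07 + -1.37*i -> [-0.07, -1.44, -2.81, -4.18, -5.55]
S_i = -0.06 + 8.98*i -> [-0.06, 8.92, 17.9, 26.88, 35.86]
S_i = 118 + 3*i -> [118, 121, 124, 127, 130]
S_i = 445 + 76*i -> [445, 521, 597, 673, 749]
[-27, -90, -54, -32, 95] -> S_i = Random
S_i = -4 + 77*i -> [-4, 73, 150, 227, 304]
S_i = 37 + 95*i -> [37, 132, 227, 322, 417]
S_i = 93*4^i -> [93, 372, 1488, 5952, 23808]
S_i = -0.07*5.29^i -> [-0.07, -0.37, -1.96, -10.36, -54.82]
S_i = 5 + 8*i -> [5, 13, 21, 29, 37]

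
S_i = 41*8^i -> [41, 328, 2624, 20992, 167936]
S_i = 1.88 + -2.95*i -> [1.88, -1.07, -4.02, -6.97, -9.92]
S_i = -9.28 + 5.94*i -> [-9.28, -3.34, 2.6, 8.54, 14.48]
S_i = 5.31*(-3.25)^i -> [5.31, -17.26, 56.09, -182.28, 592.42]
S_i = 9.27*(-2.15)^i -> [9.27, -19.93, 42.85, -92.13, 198.08]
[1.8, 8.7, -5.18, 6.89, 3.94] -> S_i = Random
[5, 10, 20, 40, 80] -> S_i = 5*2^i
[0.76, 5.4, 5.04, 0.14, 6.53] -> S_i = Random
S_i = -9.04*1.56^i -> [-9.04, -14.1, -22.0, -34.32, -53.54]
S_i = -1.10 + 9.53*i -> [-1.1, 8.43, 17.96, 27.49, 37.02]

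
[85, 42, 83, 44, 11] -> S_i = Random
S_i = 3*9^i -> [3, 27, 243, 2187, 19683]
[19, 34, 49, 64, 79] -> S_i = 19 + 15*i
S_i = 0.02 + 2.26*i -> [0.02, 2.28, 4.54, 6.8, 9.06]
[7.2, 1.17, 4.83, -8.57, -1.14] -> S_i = Random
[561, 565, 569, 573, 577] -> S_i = 561 + 4*i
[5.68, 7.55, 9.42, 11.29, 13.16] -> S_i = 5.68 + 1.87*i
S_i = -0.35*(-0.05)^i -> [-0.35, 0.02, -0.0, 0.0, -0.0]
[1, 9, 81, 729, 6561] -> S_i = 1*9^i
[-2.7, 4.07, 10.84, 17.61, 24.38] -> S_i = -2.70 + 6.77*i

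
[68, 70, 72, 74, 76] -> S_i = 68 + 2*i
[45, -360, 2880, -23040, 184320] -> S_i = 45*-8^i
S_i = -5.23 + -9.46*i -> [-5.23, -14.69, -24.15, -33.61, -43.07]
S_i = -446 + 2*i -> [-446, -444, -442, -440, -438]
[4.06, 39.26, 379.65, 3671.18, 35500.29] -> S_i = 4.06*9.67^i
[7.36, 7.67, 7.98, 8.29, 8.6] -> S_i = 7.36 + 0.31*i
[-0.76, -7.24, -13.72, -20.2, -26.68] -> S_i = -0.76 + -6.48*i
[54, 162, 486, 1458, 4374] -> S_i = 54*3^i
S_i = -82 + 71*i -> [-82, -11, 60, 131, 202]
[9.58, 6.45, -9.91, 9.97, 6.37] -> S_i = Random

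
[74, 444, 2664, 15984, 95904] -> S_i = 74*6^i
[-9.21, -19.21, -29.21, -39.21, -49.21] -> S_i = -9.21 + -10.00*i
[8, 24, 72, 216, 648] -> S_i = 8*3^i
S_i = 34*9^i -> [34, 306, 2754, 24786, 223074]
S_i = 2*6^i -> [2, 12, 72, 432, 2592]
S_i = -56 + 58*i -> [-56, 2, 60, 118, 176]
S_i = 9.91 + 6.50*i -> [9.91, 16.41, 22.91, 29.41, 35.91]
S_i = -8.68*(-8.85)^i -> [-8.68, 76.82, -679.84, 6016.58, -53246.71]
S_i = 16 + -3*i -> [16, 13, 10, 7, 4]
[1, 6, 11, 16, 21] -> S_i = 1 + 5*i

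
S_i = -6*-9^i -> [-6, 54, -486, 4374, -39366]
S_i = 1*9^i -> [1, 9, 81, 729, 6561]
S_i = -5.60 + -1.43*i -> [-5.6, -7.03, -8.46, -9.89, -11.32]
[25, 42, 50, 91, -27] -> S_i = Random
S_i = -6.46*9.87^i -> [-6.46, -63.76, -629.31, -6211.32, -61305.74]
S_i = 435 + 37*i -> [435, 472, 509, 546, 583]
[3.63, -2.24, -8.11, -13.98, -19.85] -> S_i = 3.63 + -5.87*i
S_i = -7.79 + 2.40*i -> [-7.79, -5.39, -2.99, -0.59, 1.81]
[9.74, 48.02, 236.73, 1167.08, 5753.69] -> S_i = 9.74*4.93^i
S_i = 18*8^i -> [18, 144, 1152, 9216, 73728]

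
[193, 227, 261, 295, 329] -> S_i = 193 + 34*i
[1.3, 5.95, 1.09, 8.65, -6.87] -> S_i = Random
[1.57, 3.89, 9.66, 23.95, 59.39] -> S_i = 1.57*2.48^i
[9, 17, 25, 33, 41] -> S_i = 9 + 8*i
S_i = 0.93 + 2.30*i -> [0.93, 3.23, 5.53, 7.83, 10.13]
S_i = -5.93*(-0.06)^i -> [-5.93, 0.36, -0.02, 0.0, -0.0]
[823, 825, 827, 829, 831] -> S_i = 823 + 2*i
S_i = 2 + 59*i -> [2, 61, 120, 179, 238]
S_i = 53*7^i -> [53, 371, 2597, 18179, 127253]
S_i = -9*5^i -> [-9, -45, -225, -1125, -5625]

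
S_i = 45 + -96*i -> [45, -51, -147, -243, -339]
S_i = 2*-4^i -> [2, -8, 32, -128, 512]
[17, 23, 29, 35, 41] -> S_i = 17 + 6*i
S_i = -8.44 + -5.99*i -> [-8.44, -14.43, -20.42, -26.41, -32.4]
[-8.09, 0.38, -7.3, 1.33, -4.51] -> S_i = Random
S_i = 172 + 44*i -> [172, 216, 260, 304, 348]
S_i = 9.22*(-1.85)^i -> [9.22, -17.06, 31.56, -58.38, 108.0]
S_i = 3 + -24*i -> [3, -21, -45, -69, -93]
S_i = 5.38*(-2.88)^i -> [5.38, -15.49, 44.62, -128.52, 370.13]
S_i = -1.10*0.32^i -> [-1.1, -0.35, -0.11, -0.04, -0.01]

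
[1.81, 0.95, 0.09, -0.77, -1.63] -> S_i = 1.81 + -0.86*i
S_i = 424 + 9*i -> [424, 433, 442, 451, 460]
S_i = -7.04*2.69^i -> [-7.04, -18.94, -50.94, -137.03, -368.62]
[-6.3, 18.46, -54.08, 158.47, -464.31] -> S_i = -6.30*(-2.93)^i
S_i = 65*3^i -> [65, 195, 585, 1755, 5265]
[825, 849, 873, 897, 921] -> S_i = 825 + 24*i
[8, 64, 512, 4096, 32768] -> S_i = 8*8^i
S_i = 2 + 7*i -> [2, 9, 16, 23, 30]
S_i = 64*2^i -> [64, 128, 256, 512, 1024]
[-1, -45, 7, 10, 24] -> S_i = Random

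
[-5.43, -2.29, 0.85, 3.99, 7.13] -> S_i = -5.43 + 3.14*i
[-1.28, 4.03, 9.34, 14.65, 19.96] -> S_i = -1.28 + 5.31*i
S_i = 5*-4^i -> [5, -20, 80, -320, 1280]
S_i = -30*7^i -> [-30, -210, -1470, -10290, -72030]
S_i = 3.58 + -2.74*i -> [3.58, 0.84, -1.9, -4.64, -7.38]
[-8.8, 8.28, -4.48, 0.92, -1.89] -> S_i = Random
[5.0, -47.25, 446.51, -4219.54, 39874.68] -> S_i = 5.00*(-9.45)^i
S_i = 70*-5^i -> [70, -350, 1750, -8750, 43750]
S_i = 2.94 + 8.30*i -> [2.94, 11.24, 19.54, 27.84, 36.14]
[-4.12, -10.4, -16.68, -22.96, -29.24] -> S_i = -4.12 + -6.28*i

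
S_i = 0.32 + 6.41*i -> [0.32, 6.73, 13.14, 19.55, 25.96]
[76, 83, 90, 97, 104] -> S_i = 76 + 7*i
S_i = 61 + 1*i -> [61, 62, 63, 64, 65]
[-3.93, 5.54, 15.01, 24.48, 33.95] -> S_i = -3.93 + 9.47*i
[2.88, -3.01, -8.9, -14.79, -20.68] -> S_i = 2.88 + -5.89*i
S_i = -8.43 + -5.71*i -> [-8.43, -14.14, -19.85, -25.56, -31.27]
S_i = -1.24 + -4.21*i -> [-1.24, -5.45, -9.66, -13.87, -18.08]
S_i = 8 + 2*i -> [8, 10, 12, 14, 16]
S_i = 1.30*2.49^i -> [1.3, 3.24, 8.06, 20.07, 49.97]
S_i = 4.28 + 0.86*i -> [4.28, 5.14, 6.0, 6.86, 7.72]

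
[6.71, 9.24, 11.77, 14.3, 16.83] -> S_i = 6.71 + 2.53*i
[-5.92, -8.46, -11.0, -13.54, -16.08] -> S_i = -5.92 + -2.54*i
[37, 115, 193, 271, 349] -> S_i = 37 + 78*i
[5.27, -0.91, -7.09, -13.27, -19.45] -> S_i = 5.27 + -6.18*i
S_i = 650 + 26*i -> [650, 676, 702, 728, 754]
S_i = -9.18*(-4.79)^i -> [-9.18, 43.97, -210.63, 1008.9, -4832.64]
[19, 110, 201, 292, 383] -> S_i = 19 + 91*i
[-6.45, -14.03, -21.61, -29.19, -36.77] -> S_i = -6.45 + -7.58*i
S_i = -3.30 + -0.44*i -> [-3.3, -3.74, -4.18, -4.62, -5.06]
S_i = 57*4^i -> [57, 228, 912, 3648, 14592]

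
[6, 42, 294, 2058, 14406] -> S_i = 6*7^i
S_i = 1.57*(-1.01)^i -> [1.57, -1.59, 1.6, -1.62, 1.63]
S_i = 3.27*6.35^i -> [3.27, 20.76, 131.85, 837.28, 5316.71]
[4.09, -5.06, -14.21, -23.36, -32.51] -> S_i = 4.09 + -9.15*i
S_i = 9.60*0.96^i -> [9.6, 9.22, 8.85, 8.49, 8.15]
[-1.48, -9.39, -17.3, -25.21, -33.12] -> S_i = -1.48 + -7.91*i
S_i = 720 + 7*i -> [720, 727, 734, 741, 748]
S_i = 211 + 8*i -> [211, 219, 227, 235, 243]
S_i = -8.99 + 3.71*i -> [-8.99, -5.28, -1.57, 2.14, 5.85]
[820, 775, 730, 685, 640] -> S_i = 820 + -45*i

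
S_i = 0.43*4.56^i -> [0.43, 1.96, 8.94, 40.77, 185.92]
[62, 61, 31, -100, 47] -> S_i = Random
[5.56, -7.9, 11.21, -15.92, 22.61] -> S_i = 5.56*(-1.42)^i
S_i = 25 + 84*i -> [25, 109, 193, 277, 361]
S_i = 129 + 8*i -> [129, 137, 145, 153, 161]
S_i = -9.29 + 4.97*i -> [-9.29, -4.32, 0.65, 5.62, 10.59]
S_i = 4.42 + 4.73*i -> [4.42, 9.15, 13.88, 18.61, 23.34]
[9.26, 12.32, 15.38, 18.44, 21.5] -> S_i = 9.26 + 3.06*i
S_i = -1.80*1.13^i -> [-1.8, -2.03, -2.3, -2.6, -2.93]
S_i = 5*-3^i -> [5, -15, 45, -135, 405]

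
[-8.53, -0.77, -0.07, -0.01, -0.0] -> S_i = -8.53*0.09^i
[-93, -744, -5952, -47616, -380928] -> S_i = -93*8^i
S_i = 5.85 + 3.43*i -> [5.85, 9.28, 12.71, 16.14, 19.57]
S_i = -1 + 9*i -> [-1, 8, 17, 26, 35]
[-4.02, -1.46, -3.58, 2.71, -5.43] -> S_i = Random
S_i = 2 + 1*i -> [2, 3, 4, 5, 6]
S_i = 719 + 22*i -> [719, 741, 763, 785, 807]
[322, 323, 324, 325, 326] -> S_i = 322 + 1*i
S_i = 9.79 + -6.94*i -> [9.79, 2.85, -4.09, -11.03, -17.97]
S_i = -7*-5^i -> [-7, 35, -175, 875, -4375]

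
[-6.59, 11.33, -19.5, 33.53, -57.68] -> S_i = -6.59*(-1.72)^i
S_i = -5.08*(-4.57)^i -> [-5.08, 23.22, -106.1, 484.86, -2215.79]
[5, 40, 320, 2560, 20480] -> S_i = 5*8^i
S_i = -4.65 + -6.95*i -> [-4.65, -11.6, -18.55, -25.5, -32.45]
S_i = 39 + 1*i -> [39, 40, 41, 42, 43]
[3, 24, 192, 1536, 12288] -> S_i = 3*8^i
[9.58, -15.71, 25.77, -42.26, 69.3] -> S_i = 9.58*(-1.64)^i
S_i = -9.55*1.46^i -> [-9.55, -13.94, -20.36, -29.72, -43.39]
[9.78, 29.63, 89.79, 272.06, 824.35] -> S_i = 9.78*3.03^i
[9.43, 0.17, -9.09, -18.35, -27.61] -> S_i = 9.43 + -9.26*i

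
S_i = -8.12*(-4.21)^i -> [-8.12, 34.19, -143.92, 605.9, -2550.85]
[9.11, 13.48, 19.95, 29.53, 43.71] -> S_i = 9.11*1.48^i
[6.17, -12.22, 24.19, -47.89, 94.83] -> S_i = 6.17*(-1.98)^i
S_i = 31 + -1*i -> [31, 30, 29, 28, 27]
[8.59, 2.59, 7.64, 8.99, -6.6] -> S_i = Random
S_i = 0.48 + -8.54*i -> [0.48, -8.06, -16.6, -25.14, -33.68]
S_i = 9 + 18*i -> [9, 27, 45, 63, 81]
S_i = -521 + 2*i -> [-521, -519, -517, -515, -513]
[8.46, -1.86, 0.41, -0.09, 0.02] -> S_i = 8.46*(-0.22)^i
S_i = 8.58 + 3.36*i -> [8.58, 11.94, 15.3, 18.66, 22.02]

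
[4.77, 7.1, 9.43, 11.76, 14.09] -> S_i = 4.77 + 2.33*i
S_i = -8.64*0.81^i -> [-8.64, -7.0, -5.67, -4.59, -3.72]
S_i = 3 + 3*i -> [3, 6, 9, 12, 15]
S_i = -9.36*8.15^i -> [-9.36, -76.28, -621.71, -5066.97, -41295.84]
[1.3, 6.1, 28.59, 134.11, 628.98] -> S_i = 1.30*4.69^i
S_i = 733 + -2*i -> [733, 731, 729, 727, 725]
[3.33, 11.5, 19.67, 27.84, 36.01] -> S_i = 3.33 + 8.17*i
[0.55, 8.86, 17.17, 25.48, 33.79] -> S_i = 0.55 + 8.31*i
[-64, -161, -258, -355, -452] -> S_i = -64 + -97*i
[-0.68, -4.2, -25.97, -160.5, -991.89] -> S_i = -0.68*6.18^i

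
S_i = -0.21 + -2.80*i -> [-0.21, -3.01, -5.81, -8.61, -11.41]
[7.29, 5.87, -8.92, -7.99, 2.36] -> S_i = Random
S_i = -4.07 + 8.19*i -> [-4.07, 4.12, 12.31, 20.5, 28.69]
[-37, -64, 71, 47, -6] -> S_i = Random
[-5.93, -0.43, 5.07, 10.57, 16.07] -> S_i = -5.93 + 5.50*i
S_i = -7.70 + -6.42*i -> [-7.7, -14.12, -20.54, -26.96, -33.38]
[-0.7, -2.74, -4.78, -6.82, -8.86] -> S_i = -0.70 + -2.04*i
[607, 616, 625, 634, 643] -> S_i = 607 + 9*i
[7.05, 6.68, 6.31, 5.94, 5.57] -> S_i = 7.05 + -0.37*i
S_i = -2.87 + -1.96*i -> [-2.87, -4.83, -6.79, -8.75, -10.71]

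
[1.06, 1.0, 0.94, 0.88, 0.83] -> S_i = 1.06*0.94^i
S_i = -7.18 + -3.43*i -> [-7.18, -10.61, -14.04, -17.47, -20.9]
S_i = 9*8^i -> [9, 72, 576, 4608, 36864]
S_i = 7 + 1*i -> [7, 8, 9, 10, 11]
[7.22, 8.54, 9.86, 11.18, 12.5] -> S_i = 7.22 + 1.32*i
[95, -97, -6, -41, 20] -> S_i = Random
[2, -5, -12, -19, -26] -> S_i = 2 + -7*i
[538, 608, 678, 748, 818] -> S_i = 538 + 70*i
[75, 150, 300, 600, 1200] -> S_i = 75*2^i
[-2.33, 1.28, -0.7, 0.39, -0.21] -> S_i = -2.33*(-0.55)^i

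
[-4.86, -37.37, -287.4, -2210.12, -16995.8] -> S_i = -4.86*7.69^i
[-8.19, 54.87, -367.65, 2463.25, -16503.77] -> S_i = -8.19*(-6.70)^i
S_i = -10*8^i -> [-10, -80, -640, -5120, -40960]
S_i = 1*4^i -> [1, 4, 16, 64, 256]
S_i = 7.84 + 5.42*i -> [7.84, 13.26, 18.68, 24.1, 29.52]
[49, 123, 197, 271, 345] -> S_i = 49 + 74*i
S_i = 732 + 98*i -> [732, 830, 928, 1026, 1124]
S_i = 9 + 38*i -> [9, 47, 85, 123, 161]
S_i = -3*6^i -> [-3, -18, -108, -648, -3888]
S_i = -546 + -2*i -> [-546, -548, -550, -552, -554]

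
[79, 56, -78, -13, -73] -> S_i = Random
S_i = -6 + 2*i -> [-6, -4, -2, 0, 2]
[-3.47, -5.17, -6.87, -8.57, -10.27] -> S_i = -3.47 + -1.70*i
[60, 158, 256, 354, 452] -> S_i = 60 + 98*i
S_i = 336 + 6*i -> [336, 342, 348, 354, 360]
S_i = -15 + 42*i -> [-15, 27, 69, 111, 153]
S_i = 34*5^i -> [34, 170, 850, 4250, 21250]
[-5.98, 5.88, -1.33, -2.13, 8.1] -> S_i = Random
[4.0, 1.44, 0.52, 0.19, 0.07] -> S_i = 4.00*0.36^i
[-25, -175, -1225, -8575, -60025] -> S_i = -25*7^i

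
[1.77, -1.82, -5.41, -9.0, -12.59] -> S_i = 1.77 + -3.59*i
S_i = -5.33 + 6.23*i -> [-5.33, 0.9, 7.13, 13.36, 19.59]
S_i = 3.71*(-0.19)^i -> [3.71, -0.7, 0.13, -0.03, 0.0]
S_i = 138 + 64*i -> [138, 202, 266, 330, 394]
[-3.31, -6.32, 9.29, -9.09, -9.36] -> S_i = Random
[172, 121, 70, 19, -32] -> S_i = 172 + -51*i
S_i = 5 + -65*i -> [5, -60, -125, -190, -255]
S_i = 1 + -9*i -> [1, -8, -17, -26, -35]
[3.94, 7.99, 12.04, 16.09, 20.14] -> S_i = 3.94 + 4.05*i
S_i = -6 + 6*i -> [-6, 0, 6, 12, 18]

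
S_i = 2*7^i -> [2, 14, 98, 686, 4802]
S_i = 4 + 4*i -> [4, 8, 12, 16, 20]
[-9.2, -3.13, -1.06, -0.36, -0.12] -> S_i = -9.20*0.34^i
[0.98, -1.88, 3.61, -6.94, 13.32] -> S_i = 0.98*(-1.92)^i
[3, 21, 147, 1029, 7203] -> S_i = 3*7^i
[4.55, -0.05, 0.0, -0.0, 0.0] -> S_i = 4.55*(-0.01)^i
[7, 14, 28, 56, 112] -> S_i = 7*2^i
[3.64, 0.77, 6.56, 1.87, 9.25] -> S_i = Random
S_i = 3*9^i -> [3, 27, 243, 2187, 19683]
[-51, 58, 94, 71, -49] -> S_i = Random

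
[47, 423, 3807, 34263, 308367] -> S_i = 47*9^i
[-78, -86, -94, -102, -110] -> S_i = -78 + -8*i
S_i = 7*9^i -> [7, 63, 567, 5103, 45927]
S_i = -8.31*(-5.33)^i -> [-8.31, 44.29, -236.08, 1258.3, -6706.72]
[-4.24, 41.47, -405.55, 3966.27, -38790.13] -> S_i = -4.24*(-9.78)^i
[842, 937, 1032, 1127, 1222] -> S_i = 842 + 95*i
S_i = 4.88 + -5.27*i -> [4.88, -0.39, -5.66, -10.93, -16.2]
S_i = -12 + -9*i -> [-12, -21, -30, -39, -48]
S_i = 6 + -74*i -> [6, -68, -142, -216, -290]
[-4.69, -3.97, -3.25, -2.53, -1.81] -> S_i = -4.69 + 0.72*i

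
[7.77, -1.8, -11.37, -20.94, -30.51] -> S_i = 7.77 + -9.57*i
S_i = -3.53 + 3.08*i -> [-3.53, -0.45, 2.63, 5.71, 8.79]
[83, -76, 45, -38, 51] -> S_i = Random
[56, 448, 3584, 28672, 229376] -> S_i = 56*8^i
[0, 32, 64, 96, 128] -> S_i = 0 + 32*i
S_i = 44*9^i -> [44, 396, 3564, 32076, 288684]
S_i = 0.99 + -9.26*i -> [0.99, -8.27, -17.53, -26.79, -36.05]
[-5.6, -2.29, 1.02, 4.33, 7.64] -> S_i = -5.60 + 3.31*i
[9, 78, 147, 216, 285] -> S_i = 9 + 69*i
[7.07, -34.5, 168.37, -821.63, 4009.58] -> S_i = 7.07*(-4.88)^i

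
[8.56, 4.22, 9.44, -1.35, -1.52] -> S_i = Random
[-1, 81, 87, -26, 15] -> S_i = Random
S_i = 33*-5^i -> [33, -165, 825, -4125, 20625]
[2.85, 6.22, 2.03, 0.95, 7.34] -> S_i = Random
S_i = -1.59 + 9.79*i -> [-1.59, 8.2, 17.99, 27.78, 37.57]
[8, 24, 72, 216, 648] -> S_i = 8*3^i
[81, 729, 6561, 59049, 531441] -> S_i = 81*9^i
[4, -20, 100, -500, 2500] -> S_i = 4*-5^i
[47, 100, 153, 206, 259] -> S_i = 47 + 53*i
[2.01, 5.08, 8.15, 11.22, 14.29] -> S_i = 2.01 + 3.07*i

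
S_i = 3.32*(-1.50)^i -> [3.32, -4.98, 7.47, -11.2, 16.81]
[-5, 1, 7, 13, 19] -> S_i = -5 + 6*i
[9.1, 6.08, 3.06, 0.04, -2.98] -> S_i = 9.10 + -3.02*i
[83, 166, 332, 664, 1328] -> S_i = 83*2^i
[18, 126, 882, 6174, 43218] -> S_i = 18*7^i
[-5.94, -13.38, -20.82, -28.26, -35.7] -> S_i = -5.94 + -7.44*i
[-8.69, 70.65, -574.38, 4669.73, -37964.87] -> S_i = -8.69*(-8.13)^i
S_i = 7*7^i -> [7, 49, 343, 2401, 16807]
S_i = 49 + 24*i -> [49, 73, 97, 121, 145]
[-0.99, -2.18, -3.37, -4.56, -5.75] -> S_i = -0.99 + -1.19*i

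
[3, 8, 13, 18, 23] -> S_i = 3 + 5*i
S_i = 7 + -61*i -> [7, -54, -115, -176, -237]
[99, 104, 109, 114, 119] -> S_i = 99 + 5*i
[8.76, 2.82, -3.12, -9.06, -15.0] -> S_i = 8.76 + -5.94*i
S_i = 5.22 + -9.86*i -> [5.22, -4.64, -14.5, -24.36, -34.22]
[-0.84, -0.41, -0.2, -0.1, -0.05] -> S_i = -0.84*0.49^i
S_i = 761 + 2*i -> [761, 763, 765, 767, 769]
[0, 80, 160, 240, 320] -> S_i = 0 + 80*i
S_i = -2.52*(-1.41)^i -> [-2.52, 3.55, -5.01, 7.06, -9.96]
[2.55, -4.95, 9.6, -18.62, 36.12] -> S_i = 2.55*(-1.94)^i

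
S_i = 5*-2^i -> [5, -10, 20, -40, 80]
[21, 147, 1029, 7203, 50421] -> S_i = 21*7^i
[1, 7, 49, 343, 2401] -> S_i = 1*7^i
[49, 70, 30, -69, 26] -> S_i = Random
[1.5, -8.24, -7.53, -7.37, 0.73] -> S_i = Random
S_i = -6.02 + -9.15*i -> [-6.02, -15.17, -24.32, -33.47, -42.62]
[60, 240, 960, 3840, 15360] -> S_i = 60*4^i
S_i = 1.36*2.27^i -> [1.36, 3.09, 7.01, 15.91, 36.11]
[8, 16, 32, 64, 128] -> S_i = 8*2^i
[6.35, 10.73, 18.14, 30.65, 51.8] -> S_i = 6.35*1.69^i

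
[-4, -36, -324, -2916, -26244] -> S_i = -4*9^i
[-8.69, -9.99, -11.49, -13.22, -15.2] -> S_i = -8.69*1.15^i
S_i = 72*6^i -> [72, 432, 2592, 15552, 93312]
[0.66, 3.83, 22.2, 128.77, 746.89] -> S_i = 0.66*5.80^i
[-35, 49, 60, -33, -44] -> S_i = Random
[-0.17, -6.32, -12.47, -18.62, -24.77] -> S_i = -0.17 + -6.15*i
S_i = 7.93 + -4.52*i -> [7.93, 3.41, -1.11, -5.63, -10.15]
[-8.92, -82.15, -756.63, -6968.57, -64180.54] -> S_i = -8.92*9.21^i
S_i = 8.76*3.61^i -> [8.76, 31.62, 114.16, 412.12, 1487.76]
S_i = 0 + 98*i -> [0, 98, 196, 294, 392]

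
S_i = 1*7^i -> [1, 7, 49, 343, 2401]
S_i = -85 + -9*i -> [-85, -94, -103, -112, -121]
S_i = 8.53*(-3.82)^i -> [8.53, -32.58, 124.47, -475.49, 1816.36]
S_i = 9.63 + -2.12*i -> [9.63, 7.51, 5.39, 3.27, 1.15]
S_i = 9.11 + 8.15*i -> [9.11, 17.26, 25.41, 33.56, 41.71]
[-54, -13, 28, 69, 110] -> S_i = -54 + 41*i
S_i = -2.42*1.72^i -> [-2.42, -4.16, -7.16, -12.31, -21.18]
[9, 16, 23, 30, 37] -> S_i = 9 + 7*i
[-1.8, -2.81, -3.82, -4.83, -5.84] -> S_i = -1.80 + -1.01*i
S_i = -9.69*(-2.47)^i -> [-9.69, 23.93, -59.12, 146.02, -360.67]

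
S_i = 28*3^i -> [28, 84, 252, 756, 2268]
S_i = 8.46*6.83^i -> [8.46, 57.78, 394.65, 2695.46, 18409.97]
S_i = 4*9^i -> [4, 36, 324, 2916, 26244]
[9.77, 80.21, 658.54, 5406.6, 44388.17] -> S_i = 9.77*8.21^i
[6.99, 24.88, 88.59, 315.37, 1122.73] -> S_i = 6.99*3.56^i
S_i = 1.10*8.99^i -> [1.1, 9.89, 88.9, 799.23, 7185.08]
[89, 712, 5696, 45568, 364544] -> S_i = 89*8^i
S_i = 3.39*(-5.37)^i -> [3.39, -18.2, 97.76, -524.96, 2819.01]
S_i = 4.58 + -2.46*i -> [4.58, 2.12, -0.34, -2.8, -5.26]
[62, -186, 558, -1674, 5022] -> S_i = 62*-3^i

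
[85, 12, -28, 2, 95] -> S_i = Random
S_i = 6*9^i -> [6, 54, 486, 4374, 39366]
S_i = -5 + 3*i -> [-5, -2, 1, 4, 7]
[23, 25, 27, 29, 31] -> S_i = 23 + 2*i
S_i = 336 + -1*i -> [336, 335, 334, 333, 332]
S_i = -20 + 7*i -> [-20, -13, -6, 1, 8]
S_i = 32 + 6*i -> [32, 38, 44, 50, 56]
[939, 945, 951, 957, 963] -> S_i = 939 + 6*i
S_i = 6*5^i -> [6, 30, 150, 750, 3750]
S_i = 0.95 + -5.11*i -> [0.95, -4.16, -9.27, -14.38, -19.49]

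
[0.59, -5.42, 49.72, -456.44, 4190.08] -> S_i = 0.59*(-9.18)^i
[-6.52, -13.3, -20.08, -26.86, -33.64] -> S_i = -6.52 + -6.78*i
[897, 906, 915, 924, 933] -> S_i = 897 + 9*i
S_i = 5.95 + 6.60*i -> [5.95, 12.55, 19.15, 25.75, 32.35]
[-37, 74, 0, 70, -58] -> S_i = Random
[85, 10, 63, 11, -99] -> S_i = Random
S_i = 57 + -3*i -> [57, 54, 51, 48, 45]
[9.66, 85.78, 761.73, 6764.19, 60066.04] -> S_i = 9.66*8.88^i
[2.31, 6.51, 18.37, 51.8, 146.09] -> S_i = 2.31*2.82^i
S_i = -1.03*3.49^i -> [-1.03, -3.59, -12.55, -43.78, -152.81]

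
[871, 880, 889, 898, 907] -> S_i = 871 + 9*i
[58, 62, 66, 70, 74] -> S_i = 58 + 4*i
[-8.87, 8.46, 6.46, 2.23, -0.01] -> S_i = Random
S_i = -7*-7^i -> [-7, 49, -343, 2401, -16807]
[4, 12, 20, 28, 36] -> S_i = 4 + 8*i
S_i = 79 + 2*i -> [79, 81, 83, 85, 87]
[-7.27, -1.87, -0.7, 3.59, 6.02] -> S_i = Random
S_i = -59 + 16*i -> [-59, -43, -27, -11, 5]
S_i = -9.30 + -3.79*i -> [-9.3, -13.09, -16.88, -20.67, -24.46]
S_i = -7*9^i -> [-7, -63, -567, -5103, -45927]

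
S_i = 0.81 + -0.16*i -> [0.81, 0.65, 0.49, 0.33, 0.17]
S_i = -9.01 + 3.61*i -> [-9.01, -5.4, -1.79, 1.82, 5.43]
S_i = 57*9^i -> [57, 513, 4617, 41553, 373977]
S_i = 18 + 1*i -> [18, 19, 20, 21, 22]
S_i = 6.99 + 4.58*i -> [6.99, 11.57, 16.15, 20.73, 25.31]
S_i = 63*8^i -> [63, 504, 4032, 32256, 258048]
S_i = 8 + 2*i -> [8, 10, 12, 14, 16]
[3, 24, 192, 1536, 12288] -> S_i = 3*8^i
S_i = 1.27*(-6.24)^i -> [1.27, -7.92, 49.45, -308.57, 1925.49]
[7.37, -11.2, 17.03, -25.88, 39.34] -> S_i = 7.37*(-1.52)^i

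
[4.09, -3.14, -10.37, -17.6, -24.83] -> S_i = 4.09 + -7.23*i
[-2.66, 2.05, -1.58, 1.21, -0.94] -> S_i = -2.66*(-0.77)^i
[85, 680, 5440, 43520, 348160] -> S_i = 85*8^i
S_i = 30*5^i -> [30, 150, 750, 3750, 18750]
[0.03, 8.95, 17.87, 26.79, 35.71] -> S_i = 0.03 + 8.92*i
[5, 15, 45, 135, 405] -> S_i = 5*3^i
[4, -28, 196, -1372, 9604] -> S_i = 4*-7^i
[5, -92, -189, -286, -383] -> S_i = 5 + -97*i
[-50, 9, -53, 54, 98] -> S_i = Random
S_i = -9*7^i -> [-9, -63, -441, -3087, -21609]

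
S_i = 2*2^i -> [2, 4, 8, 16, 32]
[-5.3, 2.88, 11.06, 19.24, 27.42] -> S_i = -5.30 + 8.18*i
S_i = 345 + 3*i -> [345, 348, 351, 354, 357]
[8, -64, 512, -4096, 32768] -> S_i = 8*-8^i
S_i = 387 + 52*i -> [387, 439, 491, 543, 595]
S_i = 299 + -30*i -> [299, 269, 239, 209, 179]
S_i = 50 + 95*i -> [50, 145, 240, 335, 430]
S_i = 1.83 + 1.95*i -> [1.83, 3.78, 5.73, 7.68, 9.63]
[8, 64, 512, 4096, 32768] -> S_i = 8*8^i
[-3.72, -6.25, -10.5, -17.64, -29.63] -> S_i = -3.72*1.68^i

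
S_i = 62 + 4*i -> [62, 66, 70, 74, 78]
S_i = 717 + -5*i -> [717, 712, 707, 702, 697]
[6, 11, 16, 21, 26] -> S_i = 6 + 5*i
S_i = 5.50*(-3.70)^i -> [5.5, -20.35, 75.3, -278.59, 1030.79]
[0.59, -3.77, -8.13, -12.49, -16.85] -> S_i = 0.59 + -4.36*i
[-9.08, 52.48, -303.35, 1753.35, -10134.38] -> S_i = -9.08*(-5.78)^i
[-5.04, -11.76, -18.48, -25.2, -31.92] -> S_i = -5.04 + -6.72*i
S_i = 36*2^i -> [36, 72, 144, 288, 576]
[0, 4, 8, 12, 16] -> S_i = 0 + 4*i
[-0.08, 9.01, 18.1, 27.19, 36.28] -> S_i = -0.08 + 9.09*i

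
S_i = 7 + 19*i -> [7, 26, 45, 64, 83]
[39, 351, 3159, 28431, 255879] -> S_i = 39*9^i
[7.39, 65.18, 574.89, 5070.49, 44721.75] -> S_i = 7.39*8.82^i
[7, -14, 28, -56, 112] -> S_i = 7*-2^i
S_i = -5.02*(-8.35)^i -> [-5.02, 41.92, -350.01, 2922.56, -24403.36]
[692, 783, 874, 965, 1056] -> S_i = 692 + 91*i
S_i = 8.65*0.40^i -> [8.65, 3.46, 1.38, 0.55, 0.22]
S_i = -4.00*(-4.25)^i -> [-4.0, 17.0, -72.25, 307.06, -1305.02]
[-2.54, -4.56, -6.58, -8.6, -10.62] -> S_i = -2.54 + -2.02*i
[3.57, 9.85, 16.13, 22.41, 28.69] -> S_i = 3.57 + 6.28*i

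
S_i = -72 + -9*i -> [-72, -81, -90, -99, -108]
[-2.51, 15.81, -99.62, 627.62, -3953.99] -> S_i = -2.51*(-6.30)^i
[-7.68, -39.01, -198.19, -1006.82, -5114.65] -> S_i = -7.68*5.08^i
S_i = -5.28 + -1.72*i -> [-5.28, -7.0, -8.72, -10.44, -12.16]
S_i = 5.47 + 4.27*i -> [5.47, 9.74, 14.01, 18.28, 22.55]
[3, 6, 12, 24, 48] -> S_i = 3*2^i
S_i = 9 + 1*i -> [9, 10, 11, 12, 13]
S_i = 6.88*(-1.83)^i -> [6.88, -12.59, 23.04, -42.16, 77.16]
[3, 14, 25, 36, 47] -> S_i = 3 + 11*i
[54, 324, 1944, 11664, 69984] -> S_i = 54*6^i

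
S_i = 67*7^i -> [67, 469, 3283, 22981, 160867]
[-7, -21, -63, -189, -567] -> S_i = -7*3^i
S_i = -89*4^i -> [-89, -356, -1424, -5696, -22784]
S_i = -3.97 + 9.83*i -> [-3.97, 5.86, 15.69, 25.52, 35.35]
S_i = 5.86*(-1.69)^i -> [5.86, -9.9, 16.74, -28.29, 47.8]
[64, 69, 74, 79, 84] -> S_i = 64 + 5*i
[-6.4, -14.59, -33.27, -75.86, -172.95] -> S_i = -6.40*2.28^i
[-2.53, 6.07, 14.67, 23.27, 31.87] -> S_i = -2.53 + 8.60*i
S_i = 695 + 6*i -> [695, 701, 707, 713, 719]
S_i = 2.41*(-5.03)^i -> [2.41, -12.12, 60.98, -306.71, 1542.73]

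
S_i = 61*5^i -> [61, 305, 1525, 7625, 38125]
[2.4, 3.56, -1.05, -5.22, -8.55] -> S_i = Random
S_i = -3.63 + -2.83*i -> [-3.63, -6.46, -9.29, -12.12, -14.95]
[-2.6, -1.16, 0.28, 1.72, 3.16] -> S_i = -2.60 + 1.44*i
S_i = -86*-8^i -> [-86, 688, -5504, 44032, -352256]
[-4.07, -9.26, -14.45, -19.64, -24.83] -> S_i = -4.07 + -5.19*i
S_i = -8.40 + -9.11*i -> [-8.4, -17.51, -26.62, -35.73, -44.84]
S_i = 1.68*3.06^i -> [1.68, 5.14, 15.73, 48.14, 147.3]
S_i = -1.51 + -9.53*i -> [-1.51, -11.04, -20.57, -30.1, -39.63]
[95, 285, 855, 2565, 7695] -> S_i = 95*3^i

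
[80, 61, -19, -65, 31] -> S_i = Random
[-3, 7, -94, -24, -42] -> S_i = Random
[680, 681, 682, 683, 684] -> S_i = 680 + 1*i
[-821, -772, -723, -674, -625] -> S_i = -821 + 49*i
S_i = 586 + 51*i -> [586, 637, 688, 739, 790]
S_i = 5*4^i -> [5, 20, 80, 320, 1280]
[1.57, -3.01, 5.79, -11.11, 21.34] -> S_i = 1.57*(-1.92)^i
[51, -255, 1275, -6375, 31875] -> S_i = 51*-5^i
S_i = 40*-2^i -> [40, -80, 160, -320, 640]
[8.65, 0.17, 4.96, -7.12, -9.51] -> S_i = Random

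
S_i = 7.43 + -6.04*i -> [7.43, 1.39, -4.65, -10.69, -16.73]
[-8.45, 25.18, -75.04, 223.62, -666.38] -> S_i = -8.45*(-2.98)^i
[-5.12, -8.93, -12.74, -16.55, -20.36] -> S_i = -5.12 + -3.81*i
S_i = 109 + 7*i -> [109, 116, 123, 130, 137]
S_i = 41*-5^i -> [41, -205, 1025, -5125, 25625]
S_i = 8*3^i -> [8, 24, 72, 216, 648]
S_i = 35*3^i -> [35, 105, 315, 945, 2835]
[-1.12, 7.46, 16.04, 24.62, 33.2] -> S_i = -1.12 + 8.58*i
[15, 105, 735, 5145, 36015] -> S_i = 15*7^i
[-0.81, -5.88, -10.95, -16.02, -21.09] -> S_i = -0.81 + -5.07*i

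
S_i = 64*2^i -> [64, 128, 256, 512, 1024]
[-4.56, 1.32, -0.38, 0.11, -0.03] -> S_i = -4.56*(-0.29)^i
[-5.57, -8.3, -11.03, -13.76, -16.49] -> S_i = -5.57 + -2.73*i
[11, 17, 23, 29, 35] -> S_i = 11 + 6*i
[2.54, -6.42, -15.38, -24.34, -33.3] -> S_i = 2.54 + -8.96*i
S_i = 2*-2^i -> [2, -4, 8, -16, 32]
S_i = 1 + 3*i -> [1, 4, 7, 10, 13]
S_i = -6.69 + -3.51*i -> [-6.69, -10.2, -13.71, -17.22, -20.73]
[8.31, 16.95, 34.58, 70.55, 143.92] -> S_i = 8.31*2.04^i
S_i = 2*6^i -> [2, 12, 72, 432, 2592]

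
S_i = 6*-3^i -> [6, -18, 54, -162, 486]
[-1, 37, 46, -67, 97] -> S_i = Random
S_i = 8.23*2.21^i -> [8.23, 18.19, 40.2, 88.83, 196.32]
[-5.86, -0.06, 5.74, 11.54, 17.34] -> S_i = -5.86 + 5.80*i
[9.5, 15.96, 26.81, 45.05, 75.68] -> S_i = 9.50*1.68^i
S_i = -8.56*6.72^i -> [-8.56, -57.52, -386.56, -2597.66, -17456.25]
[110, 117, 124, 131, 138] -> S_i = 110 + 7*i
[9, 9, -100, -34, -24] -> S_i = Random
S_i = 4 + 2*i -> [4, 6, 8, 10, 12]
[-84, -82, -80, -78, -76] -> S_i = -84 + 2*i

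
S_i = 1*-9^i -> [1, -9, 81, -729, 6561]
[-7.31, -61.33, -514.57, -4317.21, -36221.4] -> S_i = -7.31*8.39^i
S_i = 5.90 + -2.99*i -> [5.9, 2.91, -0.08, -3.07, -6.06]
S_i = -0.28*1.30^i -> [-0.28, -0.36, -0.47, -0.62, -0.8]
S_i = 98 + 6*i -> [98, 104, 110, 116, 122]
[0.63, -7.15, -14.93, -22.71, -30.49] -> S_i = 0.63 + -7.78*i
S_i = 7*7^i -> [7, 49, 343, 2401, 16807]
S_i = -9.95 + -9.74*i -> [-9.95, -19.69, -29.43, -39.17, -48.91]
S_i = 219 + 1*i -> [219, 220, 221, 222, 223]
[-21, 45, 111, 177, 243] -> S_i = -21 + 66*i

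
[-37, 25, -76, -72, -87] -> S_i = Random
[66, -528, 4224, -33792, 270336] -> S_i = 66*-8^i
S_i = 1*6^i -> [1, 6, 36, 216, 1296]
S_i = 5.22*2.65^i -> [5.22, 13.83, 36.66, 97.14, 257.43]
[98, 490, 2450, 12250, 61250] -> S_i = 98*5^i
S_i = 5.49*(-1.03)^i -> [5.49, -5.65, 5.82, -6.0, 6.18]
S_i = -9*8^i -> [-9, -72, -576, -4608, -36864]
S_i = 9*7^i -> [9, 63, 441, 3087, 21609]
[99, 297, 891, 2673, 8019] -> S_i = 99*3^i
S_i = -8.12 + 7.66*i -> [-8.12, -0.46, 7.2, 14.86, 22.52]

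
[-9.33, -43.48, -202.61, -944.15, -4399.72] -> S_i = -9.33*4.66^i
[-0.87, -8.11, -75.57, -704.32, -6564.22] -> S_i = -0.87*9.32^i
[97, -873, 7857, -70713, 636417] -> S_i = 97*-9^i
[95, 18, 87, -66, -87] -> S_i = Random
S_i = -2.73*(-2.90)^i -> [-2.73, 7.92, -22.96, 66.58, -193.09]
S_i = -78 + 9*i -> [-78, -69, -60, -51, -42]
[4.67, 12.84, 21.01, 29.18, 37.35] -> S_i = 4.67 + 8.17*i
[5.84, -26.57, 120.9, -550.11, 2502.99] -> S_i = 5.84*(-4.55)^i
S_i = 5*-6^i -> [5, -30, 180, -1080, 6480]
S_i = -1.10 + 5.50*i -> [-1.1, 4.4, 9.9, 15.4, 20.9]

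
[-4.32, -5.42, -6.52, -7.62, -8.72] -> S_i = -4.32 + -1.10*i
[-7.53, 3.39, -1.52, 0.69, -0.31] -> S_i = -7.53*(-0.45)^i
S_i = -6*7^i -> [-6, -42, -294, -2058, -14406]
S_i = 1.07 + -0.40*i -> [1.07, 0.67, 0.27, -0.13, -0.53]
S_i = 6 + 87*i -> [6, 93, 180, 267, 354]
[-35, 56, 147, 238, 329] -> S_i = -35 + 91*i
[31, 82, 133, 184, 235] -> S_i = 31 + 51*i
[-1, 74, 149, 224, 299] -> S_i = -1 + 75*i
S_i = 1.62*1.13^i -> [1.62, 1.83, 2.07, 2.34, 2.64]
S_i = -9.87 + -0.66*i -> [-9.87, -10.53, -11.19, -11.85, -12.51]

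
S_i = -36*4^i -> [-36, -144, -576, -2304, -9216]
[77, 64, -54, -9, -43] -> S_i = Random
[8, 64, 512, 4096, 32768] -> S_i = 8*8^i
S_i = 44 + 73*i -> [44, 117, 190, 263, 336]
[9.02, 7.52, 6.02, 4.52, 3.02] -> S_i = 9.02 + -1.50*i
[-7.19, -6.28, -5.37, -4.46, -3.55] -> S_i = -7.19 + 0.91*i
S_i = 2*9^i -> [2, 18, 162, 1458, 13122]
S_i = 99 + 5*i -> [99, 104, 109, 114, 119]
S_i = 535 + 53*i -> [535, 588, 641, 694, 747]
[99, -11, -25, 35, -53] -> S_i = Random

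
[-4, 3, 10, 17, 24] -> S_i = -4 + 7*i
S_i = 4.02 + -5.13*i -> [4.02, -1.11, -6.24, -11.37, -16.5]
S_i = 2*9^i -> [2, 18, 162, 1458, 13122]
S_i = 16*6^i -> [16, 96, 576, 3456, 20736]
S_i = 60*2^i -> [60, 120, 240, 480, 960]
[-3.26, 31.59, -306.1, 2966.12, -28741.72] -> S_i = -3.26*(-9.69)^i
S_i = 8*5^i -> [8, 40, 200, 1000, 5000]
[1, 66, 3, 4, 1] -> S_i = Random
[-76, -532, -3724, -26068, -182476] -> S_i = -76*7^i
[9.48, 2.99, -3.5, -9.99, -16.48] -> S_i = 9.48 + -6.49*i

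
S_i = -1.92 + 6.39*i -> [-1.92, 4.47, 10.86, 17.25, 23.64]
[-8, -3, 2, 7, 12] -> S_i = -8 + 5*i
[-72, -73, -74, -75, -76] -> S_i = -72 + -1*i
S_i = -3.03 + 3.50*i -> [-3.03, 0.47, 3.97, 7.47, 10.97]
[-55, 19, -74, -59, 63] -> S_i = Random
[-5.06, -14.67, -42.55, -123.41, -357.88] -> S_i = -5.06*2.90^i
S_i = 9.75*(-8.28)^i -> [9.75, -80.73, 668.44, -5534.72, 45827.48]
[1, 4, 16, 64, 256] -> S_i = 1*4^i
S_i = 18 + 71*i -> [18, 89, 160, 231, 302]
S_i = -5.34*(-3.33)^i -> [-5.34, 17.78, -59.21, 197.19, -656.63]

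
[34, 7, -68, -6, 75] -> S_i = Random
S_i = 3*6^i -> [3, 18, 108, 648, 3888]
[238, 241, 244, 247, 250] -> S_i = 238 + 3*i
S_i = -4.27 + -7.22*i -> [-4.27, -11.49, -18.71, -25.93, -33.15]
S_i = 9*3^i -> [9, 27, 81, 243, 729]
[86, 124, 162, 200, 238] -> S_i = 86 + 38*i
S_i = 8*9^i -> [8, 72, 648, 5832, 52488]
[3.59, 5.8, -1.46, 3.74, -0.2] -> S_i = Random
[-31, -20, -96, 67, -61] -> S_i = Random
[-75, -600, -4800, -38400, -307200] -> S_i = -75*8^i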